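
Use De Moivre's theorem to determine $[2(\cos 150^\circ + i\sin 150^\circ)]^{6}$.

By De Moivre: z^n = r^n(cos(nθ) + i sin(nθ))
= 2^6(cos(6*150°) + i sin(6*150°))
= 64(cos 180° + i sin 180°)
= -64


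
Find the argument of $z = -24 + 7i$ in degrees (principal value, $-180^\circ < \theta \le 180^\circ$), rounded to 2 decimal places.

θ = arctan(b/a) = arctan(7/-24) (quadrant-adjusted) = 163.74°


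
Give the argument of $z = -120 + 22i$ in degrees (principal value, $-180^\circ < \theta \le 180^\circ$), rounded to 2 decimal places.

θ = arctan(b/a) = arctan(22/-120) (quadrant-adjusted) = 169.61°


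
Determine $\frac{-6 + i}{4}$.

Divisor is real, so divide each part by 4:
= -3/2 + (1/4)i


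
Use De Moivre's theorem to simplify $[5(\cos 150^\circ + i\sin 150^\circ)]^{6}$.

By De Moivre: z^n = r^n(cos(nθ) + i sin(nθ))
= 5^6(cos(6*150°) + i sin(6*150°))
= 15625(cos 180° + i sin 180°)
= -15625


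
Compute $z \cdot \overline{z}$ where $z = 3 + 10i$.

z * conjugate(z) = |z|^2 = a^2 + b^2
= 3^2 + 10^2 = 109


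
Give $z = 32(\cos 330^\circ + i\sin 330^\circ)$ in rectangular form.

a = r cos θ = 32 * sqrt(3)/2 = 16*sqrt(3)
b = r sin θ = 32 * -1/2 = -16
z = 16*sqrt(3) - 16i


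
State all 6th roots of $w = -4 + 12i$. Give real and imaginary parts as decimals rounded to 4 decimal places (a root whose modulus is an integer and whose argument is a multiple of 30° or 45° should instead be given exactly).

|w| = sqrt(160) ≈ 12.649111, arg(w) ≈ 108.434949°
Root modulus = sqrt(160)^(1/6) ≈ 1.526429
Root arguments: θ_k = (arg(w) + 360°k)/6 for k = 0, 1, ..., 5
Compute each root as (root modulus)(cos θ_k + i sin θ_k) using full-precision intermediates, then round to 4 decimal places.
Roots: 1.4511 + 0.4735i, 0.3155 + 1.4935i, -1.1356 + 1.0199i, -1.4511 - 0.4735i, -0.3155 - 1.4935i, 1.1356 - 1.0199i


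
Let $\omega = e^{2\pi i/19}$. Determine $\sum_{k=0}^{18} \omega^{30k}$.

Let ζ = ω^30 = e^(2πi·30/19). Since 19 ∤ 30, ζ ≠ 1.
Sum = Σ_{k=0}^{18} ζ^k = (ζ^19 - 1)/(ζ - 1) = (ω^{30·19} - 1)/(ζ - 1) = (1 - 1)/(ζ - 1) = 0


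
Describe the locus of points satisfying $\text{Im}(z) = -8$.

Im(z) = y where z = x + yi; the equation y = -8 is satisfied by all points with that y-coordinate
Locus: Horizontal line y = -8


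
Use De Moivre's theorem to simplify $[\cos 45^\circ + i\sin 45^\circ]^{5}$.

By De Moivre: z^n = r^n(cos(nθ) + i sin(nθ))
= 1^5(cos(5*45°) + i sin(5*45°))
= 1(cos 225° + i sin 225°)
= -sqrt(2)/2 - (sqrt(2)/2)i


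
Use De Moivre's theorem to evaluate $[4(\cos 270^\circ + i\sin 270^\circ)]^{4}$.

By De Moivre: z^n = r^n(cos(nθ) + i sin(nθ))
= 4^4(cos(4*270°) + i sin(4*270°))
= 256(cos 0° + i sin 0°)
= 256


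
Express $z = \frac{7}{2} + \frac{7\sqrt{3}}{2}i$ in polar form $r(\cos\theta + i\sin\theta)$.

r = |z| = sqrt(a^2 + b^2) = sqrt((7/2)^2 + (7*sqrt(3)/2)^2) = sqrt(49/4 + 147/4) = sqrt(49) = 7
θ = arctan(b/a) = arctan(6.0622/3.5) (quadrant-adjusted) = 60°
z = 7(cos 60° + i sin 60°)


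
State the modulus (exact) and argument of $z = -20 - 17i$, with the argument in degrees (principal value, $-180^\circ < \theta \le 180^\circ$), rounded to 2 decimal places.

|z| = sqrt((-20)^2 + (-17)^2) = sqrt(689)
arg(z) = arctan(b/a) = arctan(-17/-20) (quadrant-adjusted) = -139.64°


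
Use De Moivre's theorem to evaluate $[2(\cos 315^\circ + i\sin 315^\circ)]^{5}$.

By De Moivre: z^n = r^n(cos(nθ) + i sin(nθ))
= 2^5(cos(5*315°) + i sin(5*315°))
= 32(cos 135° + i sin 135°)
= -16*sqrt(2) + 16*sqrt(2)i


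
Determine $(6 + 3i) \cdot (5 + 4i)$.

(a1*a2 - b1*b2) + (a1*b2 + b1*a2)i
= (30 - 12) + (24 + 15)i
= 18 + 39i


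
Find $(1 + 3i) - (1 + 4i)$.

(1 - 1) + (3 - 4)i = -i


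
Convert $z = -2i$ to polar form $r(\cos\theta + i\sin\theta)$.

r = |z| = sqrt(a^2 + b^2) = sqrt((0)^2 + (-2)^2) = sqrt(0 + 4) = sqrt(4) = 2
a = 0 and b < 0, so z lies on the negative imaginary axis: θ = 270°
z = 2(cos 270° + i sin 270°)


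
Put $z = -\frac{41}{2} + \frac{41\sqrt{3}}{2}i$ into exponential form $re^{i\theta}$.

r = |z| = sqrt((-41/2)^2 + (41*sqrt(3)/2)^2) = sqrt(1681/4 + 5043/4) = sqrt(1681) = 41
θ = arctan(b/a) = arctan(35.507/-20.5) (quadrant-adjusted) = 120° = 2π/3
z = 41e^(i*2π/3)


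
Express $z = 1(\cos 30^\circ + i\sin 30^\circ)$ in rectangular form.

a = r cos θ = 1 * sqrt(3)/2 = sqrt(3)/2
b = r sin θ = 1 * 1/2 = 1/2
z = sqrt(3)/2 + (1/2)i


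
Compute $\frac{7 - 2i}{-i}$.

Multiply numerator and denominator by conjugate (i):
= (7 - 2i)(i) / (0^2 + (-1)^2)
= (2 + 7i) / 1
= 2 + 7i


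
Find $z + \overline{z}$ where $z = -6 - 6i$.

z + conjugate(z) = (a + bi) + (a - bi) = 2a
= 2 * (-6) = -12


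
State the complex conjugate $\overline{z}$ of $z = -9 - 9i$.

If z = a + bi, then conjugate(z) = a - bi
conjugate(-9 - 9i) = -9 + 9i


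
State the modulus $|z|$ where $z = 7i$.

|z| = sqrt(a^2 + b^2) = sqrt(0^2 + 7^2) = sqrt(49) = 7


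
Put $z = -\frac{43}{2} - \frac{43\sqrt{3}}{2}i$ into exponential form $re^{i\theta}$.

r = |z| = sqrt((-43/2)^2 + (-43*sqrt(3)/2)^2) = sqrt(1849/4 + 5547/4) = sqrt(1849) = 43
θ = arctan(b/a) = arctan(-37.2391/-21.5) (quadrant-adjusted) = 240° = 4π/3
z = 43e^(i*4π/3)


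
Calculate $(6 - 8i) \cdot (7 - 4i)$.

(a1*a2 - b1*b2) + (a1*b2 + b1*a2)i
= (42 - 32) + (-24 + (-56))i
= 10 - 80i


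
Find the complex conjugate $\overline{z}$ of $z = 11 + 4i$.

If z = a + bi, then conjugate(z) = a - bi
conjugate(11 + 4i) = 11 - 4i


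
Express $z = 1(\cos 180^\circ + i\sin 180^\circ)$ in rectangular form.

a = r cos θ = 1 * -1 = -1
b = r sin θ = 1 * 0 = 0
z = -1


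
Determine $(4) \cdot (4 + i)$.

(a1*a2 - b1*b2) + (a1*b2 + b1*a2)i
= (16 - 0) + (4 + 0)i
= 16 + 4i


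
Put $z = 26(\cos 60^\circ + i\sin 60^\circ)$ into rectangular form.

a = r cos θ = 26 * 1/2 = 13
b = r sin θ = 26 * sqrt(3)/2 = 13*sqrt(3)
z = 13 + 13*sqrt(3)i


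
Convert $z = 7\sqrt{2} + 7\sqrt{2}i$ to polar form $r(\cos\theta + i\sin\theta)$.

r = |z| = sqrt(a^2 + b^2) = sqrt((7*sqrt(2))^2 + (7*sqrt(2))^2) = sqrt(98 + 98) = sqrt(196) = 14
θ = arctan(b/a) = arctan(9.8995/9.8995) (quadrant-adjusted) = 45°
z = 14(cos 45° + i sin 45°)


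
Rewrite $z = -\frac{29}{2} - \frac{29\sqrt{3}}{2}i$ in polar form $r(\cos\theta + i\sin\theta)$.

r = |z| = sqrt(a^2 + b^2) = sqrt((-29/2)^2 + (-29*sqrt(3)/2)^2) = sqrt(841/4 + 2523/4) = sqrt(841) = 29
θ = arctan(b/a) = arctan(-25.1147/-14.5) (quadrant-adjusted) = 240°
z = 29(cos 240° + i sin 240°)


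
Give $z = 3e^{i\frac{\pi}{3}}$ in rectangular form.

a = r cos θ = 3 * 1/2 = 3/2
b = r sin θ = 3 * sqrt(3)/2 = 3*sqrt(3)/2
z = 3/2 + (3*sqrt(3)/2)i


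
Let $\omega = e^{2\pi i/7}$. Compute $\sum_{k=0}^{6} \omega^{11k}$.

Let ζ = ω^11 = e^(2πi·11/7). Since 7 ∤ 11, ζ ≠ 1.
Sum = Σ_{k=0}^{6} ζ^k = (ζ^7 - 1)/(ζ - 1) = (ω^{11·7} - 1)/(ζ - 1) = (1 - 1)/(ζ - 1) = 0


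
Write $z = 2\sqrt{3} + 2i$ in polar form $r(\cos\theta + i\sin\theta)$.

r = |z| = sqrt(a^2 + b^2) = sqrt((2*sqrt(3))^2 + (2)^2) = sqrt(12 + 4) = sqrt(16) = 4
θ = arctan(b/a) = arctan(2/3.4641) (quadrant-adjusted) = 30°
z = 4(cos 30° + i sin 30°)


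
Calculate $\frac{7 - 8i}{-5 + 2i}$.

Multiply numerator and denominator by conjugate (-5 - 2i):
= (7 - 8i)(-5 - 2i) / ((-5)^2 + 2^2)
= (-51 + 26i) / 29
= -51/29 + (26/29)i


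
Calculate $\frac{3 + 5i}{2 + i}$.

Multiply numerator and denominator by conjugate (2 - i):
= (3 + 5i)(2 - i) / (2^2 + 1^2)
= (11 + 7i) / 5
= 11/5 + (7/5)i


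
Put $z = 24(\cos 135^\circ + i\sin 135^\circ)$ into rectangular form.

a = r cos θ = 24 * -sqrt(2)/2 = -12*sqrt(2)
b = r sin θ = 24 * sqrt(2)/2 = 12*sqrt(2)
z = -12*sqrt(2) + 12*sqrt(2)i


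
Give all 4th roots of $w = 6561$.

|w| = 6561, arg(w) = 0°
Root modulus = 6561^(1/4) = 9
Root arguments: θ_k = (0° + 360°k)/4 for k = 0, 1, ..., 3
Roots: 9, 9i, -9, -9i


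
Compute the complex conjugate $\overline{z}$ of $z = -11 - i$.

If z = a + bi, then conjugate(z) = a - bi
conjugate(-11 - i) = -11 + i


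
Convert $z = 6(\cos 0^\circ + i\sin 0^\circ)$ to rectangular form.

a = r cos θ = 6 * 1 = 6
b = r sin θ = 6 * 0 = 0
z = 6


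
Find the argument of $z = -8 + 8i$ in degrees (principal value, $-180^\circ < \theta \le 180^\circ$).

θ = arctan(b/a) = arctan(8/-8) (quadrant-adjusted) = 135°


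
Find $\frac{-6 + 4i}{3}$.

Divisor is real, so divide each part by 3:
= -2 + (4/3)i


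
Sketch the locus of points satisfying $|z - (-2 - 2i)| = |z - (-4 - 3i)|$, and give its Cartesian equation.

|z - z1| = |z - z2| means z is equidistant from z1 and z2,
i.e. the perpendicular bisector of the segment from (-2, -2) to (-4, -3) (midpoint (-3, -5/2)).
With z = x + yi, square both sides:
(x - (-2))^2 + (y - (-2))^2 = (x - (-4))^2 + (y - (-3))^2
The x^2 and y^2 terms cancel: -4x + (-2)y = 25 - 8 = 17
Simplify: 4x + 2y = -17
Locus: Perpendicular bisector of the segment from (-2, -2) to (-4, -3): the line 4x + 2y = -17


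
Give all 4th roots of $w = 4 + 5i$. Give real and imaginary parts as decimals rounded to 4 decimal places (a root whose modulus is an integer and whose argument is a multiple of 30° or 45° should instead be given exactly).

|w| = sqrt(41) ≈ 6.403124, arg(w) ≈ 51.340192°
Root modulus = sqrt(41)^(1/4) ≈ 1.590736
Root arguments: θ_k = (arg(w) + 360°k)/4 for k = 0, 1, ..., 3
Compute each root as (root modulus)(cos θ_k + i sin θ_k) using full-precision intermediates, then round to 4 decimal places.
Roots: 1.5510 + 0.3534i, -0.3534 + 1.5510i, -1.5510 - 0.3534i, 0.3534 - 1.5510i


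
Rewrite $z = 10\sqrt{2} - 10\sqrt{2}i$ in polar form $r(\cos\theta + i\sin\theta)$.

r = |z| = sqrt(a^2 + b^2) = sqrt((10*sqrt(2))^2 + (-10*sqrt(2))^2) = sqrt(200 + 200) = sqrt(400) = 20
θ = arctan(b/a) = arctan(-14.1421/14.1421) (quadrant-adjusted) = 315°
z = 20(cos 315° + i sin 315°)


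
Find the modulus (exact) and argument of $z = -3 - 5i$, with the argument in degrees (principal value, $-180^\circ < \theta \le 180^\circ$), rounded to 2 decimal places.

|z| = sqrt((-3)^2 + (-5)^2) = sqrt(34)
arg(z) = arctan(b/a) = arctan(-5/-3) (quadrant-adjusted) = -120.96°


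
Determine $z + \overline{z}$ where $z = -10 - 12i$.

z + conjugate(z) = (a + bi) + (a - bi) = 2a
= 2 * (-10) = -20


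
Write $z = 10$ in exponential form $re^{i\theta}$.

r = |z| = sqrt((10)^2 + (0)^2) = sqrt(100 + 0) = sqrt(100) = 10
b = 0 and a > 0, so z lies on the positive real axis: θ = 0
z = 10e^(i*0) = 10


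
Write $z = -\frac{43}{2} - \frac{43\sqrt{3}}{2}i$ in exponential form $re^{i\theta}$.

r = |z| = sqrt((-43/2)^2 + (-43*sqrt(3)/2)^2) = sqrt(1849/4 + 5547/4) = sqrt(1849) = 43
θ = arctan(b/a) = arctan(-37.2391/-21.5) (quadrant-adjusted) = 240° = 4π/3
z = 43e^(i*4π/3)


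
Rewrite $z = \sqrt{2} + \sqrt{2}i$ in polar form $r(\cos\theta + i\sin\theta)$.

r = |z| = sqrt(a^2 + b^2) = sqrt((sqrt(2))^2 + (sqrt(2))^2) = sqrt(2 + 2) = sqrt(4) = 2
θ = arctan(b/a) = arctan(1.4142/1.4142) (quadrant-adjusted) = 45°
z = 2(cos 45° + i sin 45°)


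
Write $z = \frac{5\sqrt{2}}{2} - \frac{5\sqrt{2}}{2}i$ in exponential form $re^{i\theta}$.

r = |z| = sqrt((5*sqrt(2)/2)^2 + (-5*sqrt(2)/2)^2) = sqrt(25/2 + 25/2) = sqrt(25) = 5
θ = arctan(b/a) = arctan(-3.5355/3.5355) (quadrant-adjusted) = -45° = -π/4
z = 5e^(-i*π/4)


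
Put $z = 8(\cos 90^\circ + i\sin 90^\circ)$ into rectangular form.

a = r cos θ = 8 * 0 = 0
b = r sin θ = 8 * 1 = 8
z = 8i


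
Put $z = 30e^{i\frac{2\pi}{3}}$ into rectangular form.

a = r cos θ = 30 * -1/2 = -15
b = r sin θ = 30 * sqrt(3)/2 = 15*sqrt(3)
z = -15 + 15*sqrt(3)i


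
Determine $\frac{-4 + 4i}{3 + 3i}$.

Multiply numerator and denominator by conjugate (3 - 3i):
= (-4 + 4i)(3 - 3i) / (3^2 + 3^2)
= (24i) / 18
Divide through by 6: (4i) / 3
= 0 + (4/3)i


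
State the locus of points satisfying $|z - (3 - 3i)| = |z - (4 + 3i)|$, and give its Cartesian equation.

|z - z1| = |z - z2| means z is equidistant from z1 and z2,
i.e. the perpendicular bisector of the segment from (3, -3) to (4, 3) (midpoint (7/2, 0)).
With z = x + yi, square both sides:
(x - 3)^2 + (y - (-3))^2 = (x - 4)^2 + (y - 3)^2
The x^2 and y^2 terms cancel: 2x + 12y = 25 - 18 = 7
Simplify: 2x + 12y = 7
Locus: Perpendicular bisector of the segment from (3, -3) to (4, 3): the line 2x + 12y = 7


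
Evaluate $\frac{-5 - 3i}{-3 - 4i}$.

Multiply numerator and denominator by conjugate (-3 + 4i):
= (-5 - 3i)(-3 + 4i) / ((-3)^2 + (-4)^2)
= (27 - 11i) / 25
= 27/25 - (11/25)i


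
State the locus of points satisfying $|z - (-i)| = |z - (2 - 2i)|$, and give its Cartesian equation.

|z - z1| = |z - z2| means z is equidistant from z1 and z2,
i.e. the perpendicular bisector of the segment from (0, -1) to (2, -2) (midpoint (1, -3/2)).
With z = x + yi, square both sides:
(x - 0)^2 + (y - (-1))^2 = (x - 2)^2 + (y - (-2))^2
The x^2 and y^2 terms cancel: 4x + (-2)y = 8 - 1 = 7
Simplify: 4x - 2y = 7
Locus: Perpendicular bisector of the segment from (0, -1) to (2, -2): the line 4x - 2y = 7


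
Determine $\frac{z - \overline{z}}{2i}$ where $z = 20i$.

z - conjugate(z) = 2bi
(z - conjugate(z))/(2i) = 2bi/(2i) = b = 20


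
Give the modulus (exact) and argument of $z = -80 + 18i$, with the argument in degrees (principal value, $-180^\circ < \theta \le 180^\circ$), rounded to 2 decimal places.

|z| = sqrt((-80)^2 + 18^2) = 82
arg(z) = arctan(b/a) = arctan(18/-80) (quadrant-adjusted) = 167.32°


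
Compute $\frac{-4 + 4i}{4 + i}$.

Multiply numerator and denominator by conjugate (4 - i):
= (-4 + 4i)(4 - i) / (4^2 + 1^2)
= (-12 + 20i) / 17
= -12/17 + (20/17)i


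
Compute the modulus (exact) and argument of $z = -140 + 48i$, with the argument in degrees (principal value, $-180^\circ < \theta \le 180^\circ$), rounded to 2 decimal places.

|z| = sqrt((-140)^2 + 48^2) = 148
arg(z) = arctan(b/a) = arctan(48/-140) (quadrant-adjusted) = 161.08°


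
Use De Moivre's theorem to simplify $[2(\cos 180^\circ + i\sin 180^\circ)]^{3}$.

By De Moivre: z^n = r^n(cos(nθ) + i sin(nθ))
= 2^3(cos(3*180°) + i sin(3*180°))
= 8(cos 180° + i sin 180°)
= -8


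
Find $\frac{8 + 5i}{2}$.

Divisor is real, so divide each part by 2:
= 4 + (5/2)i


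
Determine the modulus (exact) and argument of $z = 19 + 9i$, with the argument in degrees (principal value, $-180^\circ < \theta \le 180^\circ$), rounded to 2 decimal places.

|z| = sqrt(19^2 + 9^2) = sqrt(442)
arg(z) = arctan(b/a) = arctan(9/19) (quadrant-adjusted) = 25.35°


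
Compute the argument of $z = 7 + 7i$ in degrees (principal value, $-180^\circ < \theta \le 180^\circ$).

θ = arctan(b/a) = arctan(7/7) (quadrant-adjusted) = 45°


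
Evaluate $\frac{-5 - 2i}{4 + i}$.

Multiply numerator and denominator by conjugate (4 - i):
= (-5 - 2i)(4 - i) / (4^2 + 1^2)
= (-22 - 3i) / 17
= -22/17 - (3/17)i


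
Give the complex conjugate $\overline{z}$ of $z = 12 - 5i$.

If z = a + bi, then conjugate(z) = a - bi
conjugate(12 - 5i) = 12 + 5i


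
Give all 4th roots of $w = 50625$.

|w| = 50625, arg(w) = 0°
Root modulus = 50625^(1/4) = 15
Root arguments: θ_k = (0° + 360°k)/4 for k = 0, 1, ..., 3
Roots: 15, 15i, -15, -15i


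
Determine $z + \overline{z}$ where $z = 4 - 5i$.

z + conjugate(z) = (a + bi) + (a - bi) = 2a
= 2 * 4 = 8


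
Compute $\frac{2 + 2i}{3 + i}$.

Multiply numerator and denominator by conjugate (3 - i):
= (2 + 2i)(3 - i) / (3^2 + 1^2)
= (8 + 4i) / 10
Divide through by 2: (4 + 2i) / 5
= 4/5 + (2/5)i


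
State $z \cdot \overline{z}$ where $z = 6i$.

z * conjugate(z) = |z|^2 = a^2 + b^2
= 0^2 + 6^2 = 36


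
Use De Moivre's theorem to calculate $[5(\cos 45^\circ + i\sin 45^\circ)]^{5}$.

By De Moivre: z^n = r^n(cos(nθ) + i sin(nθ))
= 5^5(cos(5*45°) + i sin(5*45°))
= 3125(cos 225° + i sin 225°)
= -3125*sqrt(2)/2 - (3125*sqrt(2)/2)i


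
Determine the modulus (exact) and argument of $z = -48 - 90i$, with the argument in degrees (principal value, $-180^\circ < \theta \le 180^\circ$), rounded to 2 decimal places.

|z| = sqrt((-48)^2 + (-90)^2) = 102
arg(z) = arctan(b/a) = arctan(-90/-48) (quadrant-adjusted) = -118.07°


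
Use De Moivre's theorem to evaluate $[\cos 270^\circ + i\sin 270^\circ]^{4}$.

By De Moivre: z^n = r^n(cos(nθ) + i sin(nθ))
= 1^4(cos(4*270°) + i sin(4*270°))
= 1(cos 0° + i sin 0°)
= 1


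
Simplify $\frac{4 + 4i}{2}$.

Divisor is real, so divide each part by 2:
= 2 + 2i


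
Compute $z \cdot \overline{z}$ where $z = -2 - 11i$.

z * conjugate(z) = |z|^2 = a^2 + b^2
= (-2)^2 + (-11)^2 = 125


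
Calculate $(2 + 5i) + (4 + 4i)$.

(2 + 4) + (5 + 4)i = 6 + 9i


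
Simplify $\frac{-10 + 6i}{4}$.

Divisor is real, so divide each part by 4:
= -5/2 + (3/2)i


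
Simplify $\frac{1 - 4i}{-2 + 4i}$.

Multiply numerator and denominator by conjugate (-2 - 4i):
= (1 - 4i)(-2 - 4i) / ((-2)^2 + 4^2)
= (-18 + 4i) / 20
Divide through by 2: (-9 + 2i) / 10
= -9/10 + (1/5)i


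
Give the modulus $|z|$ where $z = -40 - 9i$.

|z| = sqrt(a^2 + b^2) = sqrt((-40)^2 + (-9)^2) = sqrt(1681) = 41


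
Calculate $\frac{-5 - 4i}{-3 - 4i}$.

Multiply numerator and denominator by conjugate (-3 + 4i):
= (-5 - 4i)(-3 + 4i) / ((-3)^2 + (-4)^2)
= (31 - 8i) / 25
= 31/25 - (8/25)i


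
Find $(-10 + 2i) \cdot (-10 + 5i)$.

(a1*a2 - b1*b2) + (a1*b2 + b1*a2)i
= (100 - 10) + (-50 + (-20))i
= 90 - 70i


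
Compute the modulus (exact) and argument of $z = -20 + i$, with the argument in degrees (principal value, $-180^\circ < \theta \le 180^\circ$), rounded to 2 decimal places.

|z| = sqrt((-20)^2 + 1^2) = sqrt(401)
arg(z) = arctan(b/a) = arctan(1/-20) (quadrant-adjusted) = 177.14°


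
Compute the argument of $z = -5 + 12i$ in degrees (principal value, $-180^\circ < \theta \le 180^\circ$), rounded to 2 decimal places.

θ = arctan(b/a) = arctan(12/-5) (quadrant-adjusted) = 112.62°


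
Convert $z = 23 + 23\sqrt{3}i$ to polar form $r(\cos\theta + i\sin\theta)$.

r = |z| = sqrt(a^2 + b^2) = sqrt((23)^2 + (23*sqrt(3))^2) = sqrt(529 + 1587) = sqrt(2116) = 46
θ = arctan(b/a) = arctan(39.8372/23) (quadrant-adjusted) = 60°
z = 46(cos 60° + i sin 60°)


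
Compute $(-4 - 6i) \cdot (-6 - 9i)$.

(a1*a2 - b1*b2) + (a1*b2 + b1*a2)i
= (24 - 54) + (36 + 36)i
= -30 + 72i


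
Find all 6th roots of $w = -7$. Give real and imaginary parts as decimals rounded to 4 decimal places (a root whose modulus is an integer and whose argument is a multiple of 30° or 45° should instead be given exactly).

|w| = 7, arg(w) = 180°
Root modulus = 7^(1/6) ≈ 1.383088
Root arguments: θ_k = (180° + 360°k)/6 for k = 0, 1, ..., 5
Compute each root as (root modulus)(cos θ_k + i sin θ_k) using full-precision intermediates, then round to 4 decimal places.
Roots: 1.1978 + 0.6915i, 1.3831i, -1.1978 + 0.6915i, -1.1978 - 0.6915i, -1.3831i, 1.1978 - 0.6915i


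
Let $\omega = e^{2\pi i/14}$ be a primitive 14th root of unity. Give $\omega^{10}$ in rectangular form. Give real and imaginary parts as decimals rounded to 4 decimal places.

ω^10 = e^(2πi·10/14) = e^(i·10π/7)
= cos(10π/7) + i sin(10π/7)
= -0.2225 - 0.9749i


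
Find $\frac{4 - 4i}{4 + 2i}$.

Multiply numerator and denominator by conjugate (4 - 2i):
= (4 - 4i)(4 - 2i) / (4^2 + 2^2)
= (8 - 24i) / 20
Divide through by 4: (2 - 6i) / 5
= 2/5 - (6/5)i


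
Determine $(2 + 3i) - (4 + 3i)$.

(2 - 4) + (3 - 3)i = -2


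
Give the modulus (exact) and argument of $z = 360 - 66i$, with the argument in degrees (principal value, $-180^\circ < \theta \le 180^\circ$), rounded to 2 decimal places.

|z| = sqrt(360^2 + (-66)^2) = 366
arg(z) = arctan(b/a) = arctan(-66/360) (quadrant-adjusted) = -10.39°


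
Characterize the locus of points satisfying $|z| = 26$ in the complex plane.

|z| = 26 means sqrt(x^2 + y^2) = 26
This is a circle of radius 26 centered at the origin


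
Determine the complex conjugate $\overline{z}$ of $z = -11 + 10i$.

If z = a + bi, then conjugate(z) = a - bi
conjugate(-11 + 10i) = -11 - 10i


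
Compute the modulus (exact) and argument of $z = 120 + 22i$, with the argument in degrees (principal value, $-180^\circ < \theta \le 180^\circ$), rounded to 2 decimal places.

|z| = sqrt(120^2 + 22^2) = 122
arg(z) = arctan(b/a) = arctan(22/120) (quadrant-adjusted) = 10.39°


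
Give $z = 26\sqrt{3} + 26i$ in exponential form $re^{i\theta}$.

r = |z| = sqrt((26*sqrt(3))^2 + (26)^2) = sqrt(2028 + 676) = sqrt(2704) = 52
θ = arctan(b/a) = arctan(26/45.0333) (quadrant-adjusted) = 30° = π/6
z = 52e^(i*π/6)


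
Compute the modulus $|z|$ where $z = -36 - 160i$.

|z| = sqrt(a^2 + b^2) = sqrt((-36)^2 + (-160)^2) = sqrt(26896) = 164


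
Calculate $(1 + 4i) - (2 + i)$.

(1 - 2) + (4 - 1)i = -1 + 3i


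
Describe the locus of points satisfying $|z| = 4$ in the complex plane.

|z| = 4 means sqrt(x^2 + y^2) = 4
This is a circle of radius 4 centered at the origin


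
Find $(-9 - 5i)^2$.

(a + bi)^2 = a^2 - b^2 + 2abi
= (-9)^2 - (-5)^2 + 2*(-9)*(-5)i
= 56 + 90i


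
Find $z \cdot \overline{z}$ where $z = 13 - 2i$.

z * conjugate(z) = |z|^2 = a^2 + b^2
= 13^2 + (-2)^2 = 173


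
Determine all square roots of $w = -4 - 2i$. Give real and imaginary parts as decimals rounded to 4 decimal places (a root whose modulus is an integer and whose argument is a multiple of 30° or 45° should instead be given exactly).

|w| = sqrt(20) ≈ 4.472136, arg(w) ≈ 206.565051°
Root modulus = sqrt(20)^(1/2) ≈ 2.114743
Root arguments: θ_k = (arg(w) + 360°k)/2 for k = 0, 1, ..., 1
Compute each root as (root modulus)(cos θ_k + i sin θ_k) using full-precision intermediates, then round to 4 decimal places.
Roots: -0.4859 + 2.0582i, 0.4859 - 2.0582i


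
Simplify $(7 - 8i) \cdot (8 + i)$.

(a1*a2 - b1*b2) + (a1*b2 + b1*a2)i
= (56 - (-8)) + (7 + (-64))i
= 64 - 57i


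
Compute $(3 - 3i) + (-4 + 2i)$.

(3 + (-4)) + (-3 + 2)i = -1 - i


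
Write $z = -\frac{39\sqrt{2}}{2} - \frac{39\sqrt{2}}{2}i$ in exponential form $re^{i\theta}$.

r = |z| = sqrt((-39*sqrt(2)/2)^2 + (-39*sqrt(2)/2)^2) = sqrt(1521/2 + 1521/2) = sqrt(1521) = 39
θ = arctan(b/a) = arctan(-27.5772/-27.5772) (quadrant-adjusted) = -135° = -3π/4
z = 39e^(-i*3π/4)


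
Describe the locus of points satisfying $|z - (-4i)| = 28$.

|z - z0| = r describes a circle centered at z0 with radius r
Here z0 = -4i and r = 28
Locus: Circle centered at (0, -4) with radius 28


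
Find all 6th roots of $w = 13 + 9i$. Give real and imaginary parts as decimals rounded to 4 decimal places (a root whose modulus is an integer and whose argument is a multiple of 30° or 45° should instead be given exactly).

|w| = sqrt(250) ≈ 15.811388, arg(w) ≈ 34.695154°
Root modulus = sqrt(250)^(1/6) ≈ 1.584267
Root arguments: θ_k = (arg(w) + 360°k)/6 for k = 0, 1, ..., 5
Compute each root as (root modulus)(cos θ_k + i sin θ_k) using full-precision intermediates, then round to 4 decimal places.
Roots: 1.5762 + 0.1596i, 0.6499 + 1.4448i, -0.9263 + 1.2852i, -1.5762 - 0.1596i, -0.6499 - 1.4448i, 0.9263 - 1.2852i


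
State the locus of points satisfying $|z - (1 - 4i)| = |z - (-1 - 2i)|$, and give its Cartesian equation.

|z - z1| = |z - z2| means z is equidistant from z1 and z2,
i.e. the perpendicular bisector of the segment from (1, -4) to (-1, -2) (midpoint (0, -3)).
With z = x + yi, square both sides:
(x - 1)^2 + (y - (-4))^2 = (x - (-1))^2 + (y - (-2))^2
The x^2 and y^2 terms cancel: -4x + 4y = 5 - 17 = -12
Simplify: x - y = 3
Locus: Perpendicular bisector of the segment from (1, -4) to (-1, -2): the line x - y = 3


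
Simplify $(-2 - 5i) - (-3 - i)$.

(-2 - (-3)) + (-5 - (-1))i = 1 - 4i


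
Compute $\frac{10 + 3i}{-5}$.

Divisor is real, so divide each part by -5:
= -2 - (3/5)i


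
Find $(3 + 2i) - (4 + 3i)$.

(3 - 4) + (2 - 3)i = -1 - i


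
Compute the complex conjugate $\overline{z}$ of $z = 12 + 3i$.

If z = a + bi, then conjugate(z) = a - bi
conjugate(12 + 3i) = 12 - 3i


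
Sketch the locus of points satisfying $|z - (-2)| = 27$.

|z - z0| = r describes a circle centered at z0 with radius r
Here z0 = -2 and r = 27
Locus: Circle centered at (-2, 0) with radius 27


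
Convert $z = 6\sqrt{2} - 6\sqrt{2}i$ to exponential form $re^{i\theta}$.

r = |z| = sqrt((6*sqrt(2))^2 + (-6*sqrt(2))^2) = sqrt(72 + 72) = sqrt(144) = 12
θ = arctan(b/a) = arctan(-8.4853/8.4853) (quadrant-adjusted) = -45° = -π/4
z = 12e^(-i*π/4)


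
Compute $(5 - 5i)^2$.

(a + bi)^2 = a^2 - b^2 + 2abi
= 5^2 - (-5)^2 + 2*5*(-5)i
= -50i


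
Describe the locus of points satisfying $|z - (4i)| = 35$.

|z - z0| = r describes a circle centered at z0 with radius r
Here z0 = 4i and r = 35
Locus: Circle centered at (0, 4) with radius 35


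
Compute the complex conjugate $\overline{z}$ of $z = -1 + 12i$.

If z = a + bi, then conjugate(z) = a - bi
conjugate(-1 + 12i) = -1 - 12i


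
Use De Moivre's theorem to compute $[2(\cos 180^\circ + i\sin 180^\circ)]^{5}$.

By De Moivre: z^n = r^n(cos(nθ) + i sin(nθ))
= 2^5(cos(5*180°) + i sin(5*180°))
= 32(cos 180° + i sin 180°)
= -32


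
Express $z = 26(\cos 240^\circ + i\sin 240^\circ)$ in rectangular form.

a = r cos θ = 26 * -1/2 = -13
b = r sin θ = 26 * -sqrt(3)/2 = -13*sqrt(3)
z = -13 - 13*sqrt(3)i


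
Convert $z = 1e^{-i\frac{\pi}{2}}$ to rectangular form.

a = r cos θ = 1 * 0 = 0
b = r sin θ = 1 * -1 = -1
z = -i


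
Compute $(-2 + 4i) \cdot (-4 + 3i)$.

(a1*a2 - b1*b2) + (a1*b2 + b1*a2)i
= (8 - 12) + (-6 + (-16))i
= -4 - 22i


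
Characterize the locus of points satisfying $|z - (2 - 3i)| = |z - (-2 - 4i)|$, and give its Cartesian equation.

|z - z1| = |z - z2| means z is equidistant from z1 and z2,
i.e. the perpendicular bisector of the segment from (2, -3) to (-2, -4) (midpoint (0, -7/2)).
With z = x + yi, square both sides:
(x - 2)^2 + (y - (-3))^2 = (x - (-2))^2 + (y - (-4))^2
The x^2 and y^2 terms cancel: -8x + (-2)y = 20 - 13 = 7
Simplify: 8x + 2y = -7
Locus: Perpendicular bisector of the segment from (2, -3) to (-2, -4): the line 8x + 2y = -7


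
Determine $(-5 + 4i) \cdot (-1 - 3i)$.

(a1*a2 - b1*b2) + (a1*b2 + b1*a2)i
= (5 - (-12)) + (15 + (-4))i
= 17 + 11i


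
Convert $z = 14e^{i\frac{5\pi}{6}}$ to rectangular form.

a = r cos θ = 14 * -sqrt(3)/2 = -7*sqrt(3)
b = r sin θ = 14 * 1/2 = 7
z = -7*sqrt(3) + 7i


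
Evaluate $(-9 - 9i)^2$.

(a + bi)^2 = a^2 - b^2 + 2abi
= (-9)^2 - (-9)^2 + 2*(-9)*(-9)i
= 162i


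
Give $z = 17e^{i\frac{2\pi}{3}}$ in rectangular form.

a = r cos θ = 17 * -1/2 = -17/2
b = r sin θ = 17 * sqrt(3)/2 = 17*sqrt(3)/2
z = -17/2 + (17*sqrt(3)/2)i


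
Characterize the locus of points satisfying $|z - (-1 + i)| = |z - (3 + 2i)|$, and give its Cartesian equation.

|z - z1| = |z - z2| means z is equidistant from z1 and z2,
i.e. the perpendicular bisector of the segment from (-1, 1) to (3, 2) (midpoint (1, 3/2)).
With z = x + yi, square both sides:
(x - (-1))^2 + (y - 1)^2 = (x - 3)^2 + (y - 2)^2
The x^2 and y^2 terms cancel: 8x + 2y = 13 - 2 = 11
Simplify: 8x + 2y = 11
Locus: Perpendicular bisector of the segment from (-1, 1) to (3, 2): the line 8x + 2y = 11


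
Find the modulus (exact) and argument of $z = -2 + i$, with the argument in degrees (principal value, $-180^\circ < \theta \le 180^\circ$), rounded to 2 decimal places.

|z| = sqrt((-2)^2 + 1^2) = sqrt(5)
arg(z) = arctan(b/a) = arctan(1/-2) (quadrant-adjusted) = 153.43°


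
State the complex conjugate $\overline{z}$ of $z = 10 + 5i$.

If z = a + bi, then conjugate(z) = a - bi
conjugate(10 + 5i) = 10 - 5i


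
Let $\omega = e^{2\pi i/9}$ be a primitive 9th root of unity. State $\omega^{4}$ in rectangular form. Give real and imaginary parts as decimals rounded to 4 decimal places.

ω^4 = e^(2πi·4/9) = e^(i·8π/9)
= cos(8π/9) + i sin(8π/9)
= -0.9397 + 0.3420i


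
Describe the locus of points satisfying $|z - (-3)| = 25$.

|z - z0| = r describes a circle centered at z0 with radius r
Here z0 = -3 and r = 25
Locus: Circle centered at (-3, 0) with radius 25


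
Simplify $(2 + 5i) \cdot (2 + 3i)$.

(a1*a2 - b1*b2) + (a1*b2 + b1*a2)i
= (4 - 15) + (6 + 10)i
= -11 + 16i


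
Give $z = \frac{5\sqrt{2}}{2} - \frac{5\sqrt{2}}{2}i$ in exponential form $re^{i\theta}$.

r = |z| = sqrt((5*sqrt(2)/2)^2 + (-5*sqrt(2)/2)^2) = sqrt(25/2 + 25/2) = sqrt(25) = 5
θ = arctan(b/a) = arctan(-3.5355/3.5355) (quadrant-adjusted) = -45° = -π/4
z = 5e^(-i*π/4)


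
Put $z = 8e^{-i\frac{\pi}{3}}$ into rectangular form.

a = r cos θ = 8 * 1/2 = 4
b = r sin θ = 8 * -sqrt(3)/2 = -4*sqrt(3)
z = 4 - 4*sqrt(3)i


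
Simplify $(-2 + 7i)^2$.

(a + bi)^2 = a^2 - b^2 + 2abi
= (-2)^2 - 7^2 + 2*(-2)*7i
= -45 - 28i


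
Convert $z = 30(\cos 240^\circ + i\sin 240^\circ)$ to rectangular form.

a = r cos θ = 30 * -1/2 = -15
b = r sin θ = 30 * -sqrt(3)/2 = -15*sqrt(3)
z = -15 - 15*sqrt(3)i


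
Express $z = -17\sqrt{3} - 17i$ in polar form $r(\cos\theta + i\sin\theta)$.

r = |z| = sqrt(a^2 + b^2) = sqrt((-17*sqrt(3))^2 + (-17)^2) = sqrt(867 + 289) = sqrt(1156) = 34
θ = arctan(b/a) = arctan(-17/-29.4449) (quadrant-adjusted) = 210°
z = 34(cos 210° + i sin 210°)


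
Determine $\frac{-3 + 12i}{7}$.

Divisor is real, so divide each part by 7:
= -3/7 + (12/7)i


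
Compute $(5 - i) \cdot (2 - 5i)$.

(a1*a2 - b1*b2) + (a1*b2 + b1*a2)i
= (10 - 5) + (-25 + (-2))i
= 5 - 27i


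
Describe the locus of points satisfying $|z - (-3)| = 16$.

|z - z0| = r describes a circle centered at z0 with radius r
Here z0 = -3 and r = 16
Locus: Circle centered at (-3, 0) with radius 16


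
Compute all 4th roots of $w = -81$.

|w| = 81, arg(w) = 180°
Root modulus = 81^(1/4) = 3
Root arguments: θ_k = (180° + 360°k)/4 for k = 0, 1, ..., 3
Roots: 3*sqrt(2)/2 + (3*sqrt(2)/2)i, -3*sqrt(2)/2 + (3*sqrt(2)/2)i, -3*sqrt(2)/2 - (3*sqrt(2)/2)i, 3*sqrt(2)/2 - (3*sqrt(2)/2)i


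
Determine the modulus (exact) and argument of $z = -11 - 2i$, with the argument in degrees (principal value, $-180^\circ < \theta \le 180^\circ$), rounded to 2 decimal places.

|z| = sqrt((-11)^2 + (-2)^2) = sqrt(125)
arg(z) = arctan(b/a) = arctan(-2/-11) (quadrant-adjusted) = -169.70°


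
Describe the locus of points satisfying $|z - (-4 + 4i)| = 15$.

|z - z0| = r describes a circle centered at z0 with radius r
Here z0 = -4 + 4i and r = 15
Locus: Circle centered at (-4, 4) with radius 15


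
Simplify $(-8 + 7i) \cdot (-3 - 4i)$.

(a1*a2 - b1*b2) + (a1*b2 + b1*a2)i
= (24 - (-28)) + (32 + (-21))i
= 52 + 11i


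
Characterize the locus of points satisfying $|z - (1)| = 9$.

|z - z0| = r describes a circle centered at z0 with radius r
Here z0 = 1 and r = 9
Locus: Circle centered at (1, 0) with radius 9


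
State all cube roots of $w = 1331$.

|w| = 1331, arg(w) = 0°
Root modulus = 1331^(1/3) = 11
Root arguments: θ_k = (0° + 360°k)/3 for k = 0, 1, ..., 2
Roots: 11, -11/2 + (11*sqrt(3)/2)i, -11/2 - (11*sqrt(3)/2)i


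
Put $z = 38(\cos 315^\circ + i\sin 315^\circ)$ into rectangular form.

a = r cos θ = 38 * sqrt(2)/2 = 19*sqrt(2)
b = r sin θ = 38 * -sqrt(2)/2 = -19*sqrt(2)
z = 19*sqrt(2) - 19*sqrt(2)i


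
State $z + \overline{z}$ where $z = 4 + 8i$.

z + conjugate(z) = (a + bi) + (a - bi) = 2a
= 2 * 4 = 8


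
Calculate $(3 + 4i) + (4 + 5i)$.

(3 + 4) + (4 + 5)i = 7 + 9i


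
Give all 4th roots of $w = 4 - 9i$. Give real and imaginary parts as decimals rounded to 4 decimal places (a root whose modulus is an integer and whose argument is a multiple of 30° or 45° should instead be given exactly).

|w| = sqrt(97) ≈ 9.848858, arg(w) ≈ 293.962489°
Root modulus = sqrt(97)^(1/4) ≈ 1.771522
Root arguments: θ_k = (arg(w) + 360°k)/4 for k = 0, 1, ..., 3
Compute each root as (root modulus)(cos θ_k + i sin θ_k) using full-precision intermediates, then round to 4 decimal places.
Roots: 0.5034 + 1.6985i, -1.6985 + 0.5034i, -0.5034 - 1.6985i, 1.6985 - 0.5034i


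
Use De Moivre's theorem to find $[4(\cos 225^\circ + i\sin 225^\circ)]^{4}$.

By De Moivre: z^n = r^n(cos(nθ) + i sin(nθ))
= 4^4(cos(4*225°) + i sin(4*225°))
= 256(cos 180° + i sin 180°)
= -256


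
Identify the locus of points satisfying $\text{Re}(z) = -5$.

Re(z) = x where z = x + yi; the equation x = -5 is satisfied by all points with that x-coordinate
Locus: Vertical line x = -5


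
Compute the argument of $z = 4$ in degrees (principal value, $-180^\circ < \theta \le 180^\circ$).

b = 0 and a > 0, so z lies on the positive real axis: θ = 0°


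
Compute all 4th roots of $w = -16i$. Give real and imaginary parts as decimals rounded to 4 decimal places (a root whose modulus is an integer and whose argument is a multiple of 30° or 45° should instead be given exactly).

|w| = 16, arg(w) = 270°
Root modulus = 16^(1/4) = 2
Root arguments: θ_k = (270° + 360°k)/4 for k = 0, 1, ..., 3
Compute each root as (root modulus)(cos θ_k + i sin θ_k) using full-precision intermediates, then round to 4 decimal places.
Roots: 0.7654 + 1.8478i, -1.8478 + 0.7654i, -0.7654 - 1.8478i, 1.8478 - 0.7654i


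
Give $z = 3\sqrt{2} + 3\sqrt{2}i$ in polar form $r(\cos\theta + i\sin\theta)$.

r = |z| = sqrt(a^2 + b^2) = sqrt((3*sqrt(2))^2 + (3*sqrt(2))^2) = sqrt(18 + 18) = sqrt(36) = 6
θ = arctan(b/a) = arctan(4.2426/4.2426) (quadrant-adjusted) = 45°
z = 6(cos 45° + i sin 45°)


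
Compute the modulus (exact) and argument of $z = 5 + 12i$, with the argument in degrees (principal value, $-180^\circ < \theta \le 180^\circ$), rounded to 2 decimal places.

|z| = sqrt(5^2 + 12^2) = 13
arg(z) = arctan(b/a) = arctan(12/5) (quadrant-adjusted) = 67.38°


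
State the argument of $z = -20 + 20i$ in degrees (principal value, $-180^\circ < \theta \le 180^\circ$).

θ = arctan(b/a) = arctan(20/-20) (quadrant-adjusted) = 135°


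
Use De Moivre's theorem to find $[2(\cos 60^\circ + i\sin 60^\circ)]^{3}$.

By De Moivre: z^n = r^n(cos(nθ) + i sin(nθ))
= 2^3(cos(3*60°) + i sin(3*60°))
= 8(cos 180° + i sin 180°)
= -8


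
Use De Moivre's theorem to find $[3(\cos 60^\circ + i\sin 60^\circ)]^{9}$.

By De Moivre: z^n = r^n(cos(nθ) + i sin(nθ))
= 3^9(cos(9*60°) + i sin(9*60°))
= 19683(cos 180° + i sin 180°)
= -19683


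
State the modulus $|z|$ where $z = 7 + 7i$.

|z| = sqrt(a^2 + b^2) = sqrt(7^2 + 7^2) = sqrt(98) = sqrt(98)


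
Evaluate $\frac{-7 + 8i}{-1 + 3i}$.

Multiply numerator and denominator by conjugate (-1 - 3i):
= (-7 + 8i)(-1 - 3i) / ((-1)^2 + 3^2)
= (31 + 13i) / 10
= 31/10 + (13/10)i


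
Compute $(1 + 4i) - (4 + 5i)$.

(1 - 4) + (4 - 5)i = -3 - i


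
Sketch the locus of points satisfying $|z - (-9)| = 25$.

|z - z0| = r describes a circle centered at z0 with radius r
Here z0 = -9 and r = 25
Locus: Circle centered at (-9, 0) with radius 25


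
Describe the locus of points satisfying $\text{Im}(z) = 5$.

Im(z) = y where z = x + yi; the equation y = 5 is satisfied by all points with that y-coordinate
Locus: Horizontal line y = 5


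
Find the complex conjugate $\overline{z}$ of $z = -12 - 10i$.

If z = a + bi, then conjugate(z) = a - bi
conjugate(-12 - 10i) = -12 + 10i


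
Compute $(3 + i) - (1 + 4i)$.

(3 - 1) + (1 - 4)i = 2 - 3i


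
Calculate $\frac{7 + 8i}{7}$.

Divisor is real, so divide each part by 7:
= 1 + (8/7)i


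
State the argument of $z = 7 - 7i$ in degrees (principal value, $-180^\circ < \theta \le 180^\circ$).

θ = arctan(b/a) = arctan(-7/7) (quadrant-adjusted) = -45°


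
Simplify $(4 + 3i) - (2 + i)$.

(4 - 2) + (3 - 1)i = 2 + 2i


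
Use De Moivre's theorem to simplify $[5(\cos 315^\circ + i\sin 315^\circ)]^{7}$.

By De Moivre: z^n = r^n(cos(nθ) + i sin(nθ))
= 5^7(cos(7*315°) + i sin(7*315°))
= 78125(cos 45° + i sin 45°)
= 78125*sqrt(2)/2 + (78125*sqrt(2)/2)i


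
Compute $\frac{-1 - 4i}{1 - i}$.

Multiply numerator and denominator by conjugate (1 + i):
= (-1 - 4i)(1 + i) / (1^2 + (-1)^2)
= (3 - 5i) / 2
= 3/2 - (5/2)i


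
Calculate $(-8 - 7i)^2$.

(a + bi)^2 = a^2 - b^2 + 2abi
= (-8)^2 - (-7)^2 + 2*(-8)*(-7)i
= 15 + 112i


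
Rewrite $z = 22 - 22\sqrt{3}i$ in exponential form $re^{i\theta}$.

r = |z| = sqrt((22)^2 + (-22*sqrt(3))^2) = sqrt(484 + 1452) = sqrt(1936) = 44
θ = arctan(b/a) = arctan(-38.1051/22) (quadrant-adjusted) = -60° = -π/3
z = 44e^(-i*π/3)


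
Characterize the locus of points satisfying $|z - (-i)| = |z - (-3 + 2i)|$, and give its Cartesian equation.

|z - z1| = |z - z2| means z is equidistant from z1 and z2,
i.e. the perpendicular bisector of the segment from (0, -1) to (-3, 2) (midpoint (-3/2, 1/2)).
With z = x + yi, square both sides:
(x - 0)^2 + (y - (-1))^2 = (x - (-3))^2 + (y - 2)^2
The x^2 and y^2 terms cancel: -6x + 6y = 13 - 1 = 12
Simplify: x - y = -2
Locus: Perpendicular bisector of the segment from (0, -1) to (-3, 2): the line x - y = -2


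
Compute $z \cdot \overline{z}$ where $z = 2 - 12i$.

z * conjugate(z) = |z|^2 = a^2 + b^2
= 2^2 + (-12)^2 = 148


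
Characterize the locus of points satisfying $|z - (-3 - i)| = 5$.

|z - z0| = r describes a circle centered at z0 with radius r
Here z0 = -3 - i and r = 5
Locus: Circle centered at (-3, -1) with radius 5


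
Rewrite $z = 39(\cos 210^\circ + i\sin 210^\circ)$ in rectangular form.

a = r cos θ = 39 * -sqrt(3)/2 = -39*sqrt(3)/2
b = r sin θ = 39 * -1/2 = -39/2
z = -39*sqrt(3)/2 - (39/2)i


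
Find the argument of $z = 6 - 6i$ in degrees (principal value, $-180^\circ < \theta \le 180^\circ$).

θ = arctan(b/a) = arctan(-6/6) (quadrant-adjusted) = -45°


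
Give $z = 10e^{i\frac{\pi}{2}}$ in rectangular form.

a = r cos θ = 10 * 0 = 0
b = r sin θ = 10 * 1 = 10
z = 10i


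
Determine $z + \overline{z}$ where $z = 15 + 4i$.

z + conjugate(z) = (a + bi) + (a - bi) = 2a
= 2 * 15 = 30


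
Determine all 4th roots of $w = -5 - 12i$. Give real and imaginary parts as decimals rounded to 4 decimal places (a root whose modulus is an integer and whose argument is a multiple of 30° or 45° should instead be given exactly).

|w| = 13, arg(w) ≈ 247.380135°
Root modulus = 13^(1/4) ≈ 1.898829
Root arguments: θ_k = (arg(w) + 360°k)/4 for k = 0, 1, ..., 3
Compute each root as (root modulus)(cos θ_k + i sin θ_k) using full-precision intermediates, then round to 4 decimal places.
Roots: 0.8960 + 1.6741i, -1.6741 + 0.8960i, -0.8960 - 1.6741i, 1.6741 - 0.8960i


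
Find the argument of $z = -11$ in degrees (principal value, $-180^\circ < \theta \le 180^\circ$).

b = 0 and a < 0, so z lies on the negative real axis: θ = 180°


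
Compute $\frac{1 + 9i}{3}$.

Divisor is real, so divide each part by 3:
= 1/3 + 3i


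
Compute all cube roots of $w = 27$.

|w| = 27, arg(w) = 0°
Root modulus = 27^(1/3) = 3
Root arguments: θ_k = (0° + 360°k)/3 for k = 0, 1, ..., 2
Roots: 3, -3/2 + (3*sqrt(3)/2)i, -3/2 - (3*sqrt(3)/2)i


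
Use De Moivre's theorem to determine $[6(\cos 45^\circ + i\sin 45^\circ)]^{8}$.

By De Moivre: z^n = r^n(cos(nθ) + i sin(nθ))
= 6^8(cos(8*45°) + i sin(8*45°))
= 1679616(cos 0° + i sin 0°)
= 1679616


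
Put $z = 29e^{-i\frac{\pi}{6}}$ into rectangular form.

a = r cos θ = 29 * sqrt(3)/2 = 29*sqrt(3)/2
b = r sin θ = 29 * -1/2 = -29/2
z = 29*sqrt(3)/2 - (29/2)i


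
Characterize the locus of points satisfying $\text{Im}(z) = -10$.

Im(z) = y where z = x + yi; the equation y = -10 is satisfied by all points with that y-coordinate
Locus: Horizontal line y = -10
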